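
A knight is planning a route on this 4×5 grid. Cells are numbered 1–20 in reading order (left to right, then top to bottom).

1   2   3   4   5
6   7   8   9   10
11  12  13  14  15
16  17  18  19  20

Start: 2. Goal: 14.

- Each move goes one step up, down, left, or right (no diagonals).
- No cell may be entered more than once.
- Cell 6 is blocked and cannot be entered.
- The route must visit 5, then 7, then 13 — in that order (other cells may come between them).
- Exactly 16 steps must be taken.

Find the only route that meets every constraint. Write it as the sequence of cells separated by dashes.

The waypoints must appear in the order 5, 7, 13, with no cell reused.
Route from 2: right 3 to 5, down 3 to 20, left 4 to 16, up 1 to 11, right 1 to 12, up 1 to 7, right 1 to 8, down 1 to 13, right 1 to 14 — 16 moves in all.
Check: order respected (5 at step 3, 7 at step 13, 13 at step 15); 16 moves as required.

2 - 3 - 4 - 5 - 10 - 15 - 20 - 19 - 18 - 17 - 16 - 11 - 12 - 7 - 8 - 13 - 14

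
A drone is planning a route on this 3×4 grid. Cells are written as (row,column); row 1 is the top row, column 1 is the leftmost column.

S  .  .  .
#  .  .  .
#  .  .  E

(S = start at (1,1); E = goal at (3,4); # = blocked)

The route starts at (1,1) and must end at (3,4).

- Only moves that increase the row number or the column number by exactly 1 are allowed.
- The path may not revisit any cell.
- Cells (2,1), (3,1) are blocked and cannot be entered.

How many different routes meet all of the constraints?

6

A right/down-only route from (1,1) to (3,4) makes exactly 2 down-moves and 3 right-moves in some order.
With no other constraints that would be C(5,2) = 10 routes.
Subtract routes through each blocked cell (inclusion–exclusion for overlaps): − through (2,1): 4 − through (3,1): 1 + through (2,1)&(3,1): 1 → 6.
That gives 6 routes.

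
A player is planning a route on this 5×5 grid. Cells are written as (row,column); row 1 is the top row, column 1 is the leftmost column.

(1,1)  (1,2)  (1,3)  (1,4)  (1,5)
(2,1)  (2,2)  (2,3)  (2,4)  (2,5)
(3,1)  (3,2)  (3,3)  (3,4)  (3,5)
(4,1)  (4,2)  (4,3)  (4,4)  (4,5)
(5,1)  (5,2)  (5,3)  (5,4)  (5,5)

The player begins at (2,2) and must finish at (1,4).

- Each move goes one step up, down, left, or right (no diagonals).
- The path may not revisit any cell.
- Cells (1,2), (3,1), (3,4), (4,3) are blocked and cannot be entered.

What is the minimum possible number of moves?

The Manhattan distance from (2,2) to (1,4) is |2−1| + |2−4| = 3, so at least 3 moves are needed.
A route of 3 moves achieves this: (2,2) → (2,3) → (1,3) → (1,4).
Since 3 matches the lower bound, it is optimal.

3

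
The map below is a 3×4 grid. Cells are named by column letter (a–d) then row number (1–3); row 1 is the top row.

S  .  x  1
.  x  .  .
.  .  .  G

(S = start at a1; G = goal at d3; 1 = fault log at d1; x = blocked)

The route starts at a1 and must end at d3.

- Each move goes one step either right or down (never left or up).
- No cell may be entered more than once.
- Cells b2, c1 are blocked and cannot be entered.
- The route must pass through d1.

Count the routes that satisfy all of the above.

A right/down-only route from a1 to d3 makes exactly 2 down-moves and 3 right-moves in some order.
With no other constraints that would be C(5,2) = 10 routes.
Split at d1 and multiply the segment counts (each segment already excludes blocked cells): a1→d1: 0; d1→d3: 1; product = 0.
No route satisfies every constraint, so the count is 0.

0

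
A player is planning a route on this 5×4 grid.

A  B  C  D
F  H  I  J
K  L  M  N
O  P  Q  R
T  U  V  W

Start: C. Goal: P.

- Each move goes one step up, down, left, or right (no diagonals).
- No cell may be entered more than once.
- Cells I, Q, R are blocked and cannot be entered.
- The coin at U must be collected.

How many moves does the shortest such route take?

8

Any route passes through U somewhere between C and P. Summing Manhattan distances along the two legs (C → U → P) gives a lower bound of 5 + 1 = 6 moves.
The shortest route satisfying every rule uses 8 moves: C → B → H → L → K → O → T → U → P.
The bound of 6 isn't tight here; checking systematically, no route of length 6 through 7 satisfies every constraint, so 8 is the minimum.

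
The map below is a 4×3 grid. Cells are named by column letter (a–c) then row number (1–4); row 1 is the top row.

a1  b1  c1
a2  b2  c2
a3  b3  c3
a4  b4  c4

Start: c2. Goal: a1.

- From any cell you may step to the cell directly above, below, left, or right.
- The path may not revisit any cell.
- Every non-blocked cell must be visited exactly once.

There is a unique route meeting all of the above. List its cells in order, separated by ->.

c2 -> c1 -> b1 -> b2 -> b3 -> c3 -> c4 -> b4 -> a4 -> a3 -> a2 -> a1

Need to visit all 12 open cells exactly once, starting at c2 and ending at a1.
Cell c4 has only two open neighbours (c3 and b4), so the path must pass straight through it: one of those is the cell it's entered from and the other is where it exits.
Route from c2: up to c1, left to b1, 2× down (reaching b3), right to c3, down to c4, 2× left (reaching a4), 3× up (reaching a1) — 11 moves in all.
Check: all 12 open cells covered.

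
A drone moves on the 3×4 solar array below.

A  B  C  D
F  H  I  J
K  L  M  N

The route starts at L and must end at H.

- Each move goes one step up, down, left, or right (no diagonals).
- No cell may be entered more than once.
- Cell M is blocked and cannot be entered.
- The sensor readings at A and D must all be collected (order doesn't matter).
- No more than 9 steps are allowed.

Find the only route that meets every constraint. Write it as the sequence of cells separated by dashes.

The budget equals the shortest possible length, so every move has to be on a shortest route through the required cells.
Route from L: left 1 to K, up 2 to A, right 3 to D, down 1 to J, left 2 to H — 9 moves in all.
Check: all required cells visited; 9 ≤ 9 moves.

L - K - F - A - B - C - D - J - I - H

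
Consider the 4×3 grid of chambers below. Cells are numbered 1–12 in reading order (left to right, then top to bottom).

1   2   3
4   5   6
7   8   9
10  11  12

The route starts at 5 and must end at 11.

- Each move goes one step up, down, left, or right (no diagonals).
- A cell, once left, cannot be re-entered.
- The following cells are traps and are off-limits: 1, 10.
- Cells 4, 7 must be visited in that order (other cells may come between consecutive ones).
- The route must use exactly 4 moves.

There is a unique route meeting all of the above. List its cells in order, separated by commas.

The waypoints must appear in the order 4, 7, with no cell reused.
Route from 5: left to 4, down to 7, right to 8, down to 11 — 4 moves in all.
Check: order respected (4 at step 1, 7 at step 2); 4 moves as required.

5, 4, 7, 8, 11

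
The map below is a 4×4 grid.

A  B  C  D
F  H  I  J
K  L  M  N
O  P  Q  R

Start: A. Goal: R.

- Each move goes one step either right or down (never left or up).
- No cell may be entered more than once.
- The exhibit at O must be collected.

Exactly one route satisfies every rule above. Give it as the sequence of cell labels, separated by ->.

Moves only go right or down, so the column and row indices never decrease.
Route from A: 3× down (reaching O), 3× right (reaching R) — 6 moves in all.
Check: all required cells visited.

A -> F -> K -> O -> P -> Q -> R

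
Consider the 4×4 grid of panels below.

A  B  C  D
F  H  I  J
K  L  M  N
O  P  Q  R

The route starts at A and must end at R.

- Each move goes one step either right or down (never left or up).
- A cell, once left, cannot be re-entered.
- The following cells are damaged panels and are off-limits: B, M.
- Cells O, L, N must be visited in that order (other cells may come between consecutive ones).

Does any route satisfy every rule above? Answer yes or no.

L lies above O, so going from O to L would need an upward move — but moves only go right/down, so O cannot be visited before L.

no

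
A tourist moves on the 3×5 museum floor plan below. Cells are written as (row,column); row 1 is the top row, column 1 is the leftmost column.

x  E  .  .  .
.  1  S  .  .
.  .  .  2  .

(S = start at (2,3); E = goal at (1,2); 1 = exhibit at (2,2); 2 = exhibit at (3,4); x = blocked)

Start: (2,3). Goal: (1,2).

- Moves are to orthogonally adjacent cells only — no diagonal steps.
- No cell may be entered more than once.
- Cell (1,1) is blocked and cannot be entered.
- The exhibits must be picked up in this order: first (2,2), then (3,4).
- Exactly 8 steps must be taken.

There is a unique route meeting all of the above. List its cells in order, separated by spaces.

The waypoints must appear in the order (2,2), (3,4), with no cell reused.
Route from (2,3): left to (2,2), down to (3,2), 2× right (reaching (3,4)), 2× up (reaching (1,4)), 2× left (reaching (1,2)) — 8 moves in all.
Check: order respected (1 at step 1, 2 at step 4); 8 moves as required.

(2,3) (2,2) (3,2) (3,3) (3,4) (2,4) (1,4) (1,3) (1,2)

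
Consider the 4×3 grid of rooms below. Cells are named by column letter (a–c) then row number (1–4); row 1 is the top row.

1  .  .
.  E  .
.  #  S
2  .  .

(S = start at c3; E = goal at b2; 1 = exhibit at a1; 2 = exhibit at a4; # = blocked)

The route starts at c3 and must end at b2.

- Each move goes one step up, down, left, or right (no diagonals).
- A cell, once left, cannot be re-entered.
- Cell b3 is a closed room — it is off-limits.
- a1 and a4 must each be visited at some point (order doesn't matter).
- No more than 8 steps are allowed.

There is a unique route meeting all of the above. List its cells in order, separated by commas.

c3, c4, b4, a4, a3, a2, a1, b1, b2

Any route must reach a1 and a4 and still end at b2 within 8 moves, so the order of the required stops is forced.
Route from c3: down to c4, 2× left (reaching a4), 3× up (reaching a1), right to b1, down to b2 — 8 moves in all.
Check: all required cells visited; 8 ≤ 8 moves.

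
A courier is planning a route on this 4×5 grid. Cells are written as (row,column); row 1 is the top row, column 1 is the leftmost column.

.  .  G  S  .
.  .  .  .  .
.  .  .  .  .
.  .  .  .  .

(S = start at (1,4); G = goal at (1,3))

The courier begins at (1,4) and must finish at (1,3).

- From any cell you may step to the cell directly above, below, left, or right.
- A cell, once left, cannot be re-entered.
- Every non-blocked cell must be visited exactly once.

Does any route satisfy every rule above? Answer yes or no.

yes

One route that works: (1,4) → (1,5) → (2,5) → (3,5) → (4,5) → (4,4) → (3,4) → (2,4) → (2,3) → (3,3) → (4,3) → (4,2) → (4,1) → (3,1) → (3,2) → (2,2) → (2,1) → (1,1) → (1,2) → (1,3).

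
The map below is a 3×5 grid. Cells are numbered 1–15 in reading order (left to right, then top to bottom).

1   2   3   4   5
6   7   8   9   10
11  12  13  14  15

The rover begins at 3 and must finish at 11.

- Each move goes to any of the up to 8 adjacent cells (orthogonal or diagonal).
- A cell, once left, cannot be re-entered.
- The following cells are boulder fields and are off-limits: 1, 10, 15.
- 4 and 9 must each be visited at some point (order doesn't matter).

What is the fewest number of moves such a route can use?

5

Any route passes through 4 and 9 in some order between 3 and 11. Summing Chebyshev distances along each leg and taking the cheapest ordering (3 → 4 → 9 → 11) gives a lower bound of 1 + 1 + 3 = 5 moves.
A route of 5 moves achieves this: 3 → 4 → 9 → 8 → 7 → 11.
Since 5 matches the lower bound, it is optimal.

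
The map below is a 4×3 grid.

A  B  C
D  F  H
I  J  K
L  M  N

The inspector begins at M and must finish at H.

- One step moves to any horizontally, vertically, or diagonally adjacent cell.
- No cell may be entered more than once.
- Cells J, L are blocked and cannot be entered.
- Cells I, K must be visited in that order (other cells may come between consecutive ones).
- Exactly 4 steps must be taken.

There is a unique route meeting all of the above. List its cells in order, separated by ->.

The waypoints must appear in the order I, K, with no cell reused.
Route from M: up-left 1 to I, up-right 1 to F, down-right 1 to K, up 1 to H — 4 moves in all.
Check: order respected (I at step 1, K at step 3); 4 moves as required.

M -> I -> F -> K -> H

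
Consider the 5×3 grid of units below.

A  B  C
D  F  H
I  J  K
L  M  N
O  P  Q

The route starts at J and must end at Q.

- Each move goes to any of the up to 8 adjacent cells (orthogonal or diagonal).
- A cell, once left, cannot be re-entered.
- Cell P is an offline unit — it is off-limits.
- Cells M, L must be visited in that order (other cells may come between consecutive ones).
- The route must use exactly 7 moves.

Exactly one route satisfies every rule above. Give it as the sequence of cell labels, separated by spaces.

The waypoints must appear in the order M, L, with no cell reused.
Route from J: down 1 to M, left 1 to L, up 1 to I, up-right 1 to F, down-right 1 to K, down 2 to Q — 7 moves in all.
Check: order respected (M at step 1, L at step 2); 7 moves as required.

J M L I F K N Q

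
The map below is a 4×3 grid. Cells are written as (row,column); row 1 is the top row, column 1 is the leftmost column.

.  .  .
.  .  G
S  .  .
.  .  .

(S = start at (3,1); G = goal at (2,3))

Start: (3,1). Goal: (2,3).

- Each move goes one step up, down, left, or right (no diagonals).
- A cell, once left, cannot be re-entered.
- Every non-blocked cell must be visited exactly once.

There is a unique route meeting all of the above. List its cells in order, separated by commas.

Need to visit all 12 open cells exactly once, starting at (3,1) and ending at (2,3).
Cell (4,3) has only two open neighbours ((3,3) and (4,2)), so the path must pass straight through it: one of those is the cell it's entered from and the other is where it exits.
Route from (3,1): down 1 to (4,1), right 2 to (4,3), up 1 to (3,3), left 1 to (3,2), up 1 to (2,2), left 1 to (2,1), up 1 to (1,1), right 2 to (1,3), down 1 to (2,3) — 11 moves in all.
Check: all 12 open cells covered.

(3,1), (4,1), (4,2), (4,3), (3,3), (3,2), (2,2), (2,1), (1,1), (1,2), (1,3), (2,3)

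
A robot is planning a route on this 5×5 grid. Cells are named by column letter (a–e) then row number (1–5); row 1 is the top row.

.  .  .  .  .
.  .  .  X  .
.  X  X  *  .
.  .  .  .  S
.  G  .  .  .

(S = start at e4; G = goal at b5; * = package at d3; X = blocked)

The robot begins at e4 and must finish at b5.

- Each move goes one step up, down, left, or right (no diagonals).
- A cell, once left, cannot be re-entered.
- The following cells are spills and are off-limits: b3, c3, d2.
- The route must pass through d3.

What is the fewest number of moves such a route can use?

Any route passes through d3 somewhere between e4 and b5. Summing Manhattan distances along the two legs (e4 → d3 → b5) gives a lower bound of 2 + 4 = 6 moves.
A route of 6 moves achieves this: e4 → e3 → d3 → d4 → d5 → c5 → b5.
Since 6 matches the lower bound, it is optimal.

6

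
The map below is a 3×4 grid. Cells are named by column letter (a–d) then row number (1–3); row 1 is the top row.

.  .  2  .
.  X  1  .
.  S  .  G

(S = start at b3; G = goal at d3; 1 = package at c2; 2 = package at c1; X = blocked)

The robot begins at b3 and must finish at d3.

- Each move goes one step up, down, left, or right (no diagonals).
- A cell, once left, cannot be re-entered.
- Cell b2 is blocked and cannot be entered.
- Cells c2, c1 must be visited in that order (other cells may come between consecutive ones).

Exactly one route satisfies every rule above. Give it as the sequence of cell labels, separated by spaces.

b3 c3 c2 c1 d1 d2 d3

The waypoints must appear in the order c2, c1, with no cell reused.
Route from b3: right 1 to c3, up 2 to c1, right 1 to d1, down 2 to d3 — 6 moves in all.
Check: order respected (1 at step 2, 2 at step 3).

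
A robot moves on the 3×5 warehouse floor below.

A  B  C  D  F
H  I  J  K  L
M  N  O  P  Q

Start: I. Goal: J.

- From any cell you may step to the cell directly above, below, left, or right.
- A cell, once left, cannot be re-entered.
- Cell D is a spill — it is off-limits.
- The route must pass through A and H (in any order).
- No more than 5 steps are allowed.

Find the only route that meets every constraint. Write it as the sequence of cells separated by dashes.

I - H - A - B - C - J

Any route must reach A and H and still end at J within 5 moves, so the order of the required stops is forced.
Route from I: left to H, up to A, 2× right (reaching C), down to J — 5 moves in all.
Check: all required cells visited; 5 ≤ 5 moves.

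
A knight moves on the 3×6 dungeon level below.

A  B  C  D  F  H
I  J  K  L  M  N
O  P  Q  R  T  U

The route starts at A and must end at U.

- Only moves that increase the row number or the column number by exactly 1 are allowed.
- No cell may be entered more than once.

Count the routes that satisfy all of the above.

21

A right/down-only route from A to U makes exactly 2 down-moves and 5 right-moves in some order.
With no other constraints that would be C(7,2) = 21 routes.
That gives 21 routes.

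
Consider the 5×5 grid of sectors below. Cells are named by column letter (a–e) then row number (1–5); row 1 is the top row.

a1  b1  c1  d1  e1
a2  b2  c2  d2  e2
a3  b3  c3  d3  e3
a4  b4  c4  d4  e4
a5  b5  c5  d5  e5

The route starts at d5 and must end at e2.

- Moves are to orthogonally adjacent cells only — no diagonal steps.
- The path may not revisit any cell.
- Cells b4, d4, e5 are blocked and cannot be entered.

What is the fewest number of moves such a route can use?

6

The Manhattan distance from d5 to e2 is |5−2| + |4−5| = 4, so at least 4 moves are needed.
That bound ignores the blocked cells. Measuring each leg by the fewest moves that actually steer around them (d5→e2: 6) raises the lower bound to 6.
A route of 6 moves exists: d5 → c5 → c4 → c3 → c2 → d2 → e2.
Since 6 matches that lower bound, it is optimal.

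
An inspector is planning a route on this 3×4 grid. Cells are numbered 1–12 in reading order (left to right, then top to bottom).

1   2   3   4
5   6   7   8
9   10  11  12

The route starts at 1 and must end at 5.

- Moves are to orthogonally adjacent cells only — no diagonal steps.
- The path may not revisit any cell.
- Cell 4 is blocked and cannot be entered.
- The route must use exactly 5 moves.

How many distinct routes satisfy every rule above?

2

Need simple routes of exactly 5 moves from 1 to 5 (Manhattan distance 1, so 2 moves are spent on a detour and 2 undoing it).
Enumerating: 1 2 6 10 9 5 | 1 2 3 7 6 5.
That gives 2 routes.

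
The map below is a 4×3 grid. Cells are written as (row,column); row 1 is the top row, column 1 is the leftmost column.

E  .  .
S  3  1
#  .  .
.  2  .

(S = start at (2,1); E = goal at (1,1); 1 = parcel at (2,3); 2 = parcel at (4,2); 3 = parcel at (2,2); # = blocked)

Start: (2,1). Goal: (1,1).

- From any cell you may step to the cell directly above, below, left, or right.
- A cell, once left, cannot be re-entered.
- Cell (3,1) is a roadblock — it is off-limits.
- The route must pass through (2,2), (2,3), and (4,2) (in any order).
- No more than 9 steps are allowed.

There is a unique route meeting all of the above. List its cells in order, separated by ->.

(2,1) -> (2,2) -> (3,2) -> (4,2) -> (4,3) -> (3,3) -> (2,3) -> (1,3) -> (1,2) -> (1,1)

The 9-move cap with required stops at (2,2), (2,3), (4,2) leaves no slack for detours.
Route from (2,1): right to (2,2), 2× down (reaching (4,2)), right to (4,3), 3× up (reaching (1,3)), 2× left (reaching (1,1)) — 9 moves in all.
Check: all required cells visited; 9 ≤ 9 moves.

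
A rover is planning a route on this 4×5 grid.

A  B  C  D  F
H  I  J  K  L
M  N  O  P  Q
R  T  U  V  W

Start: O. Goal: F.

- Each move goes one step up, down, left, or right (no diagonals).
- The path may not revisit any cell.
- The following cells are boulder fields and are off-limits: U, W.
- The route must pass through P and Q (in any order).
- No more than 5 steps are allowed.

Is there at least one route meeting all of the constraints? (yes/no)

One route that works: O → P → Q → L → F.

yes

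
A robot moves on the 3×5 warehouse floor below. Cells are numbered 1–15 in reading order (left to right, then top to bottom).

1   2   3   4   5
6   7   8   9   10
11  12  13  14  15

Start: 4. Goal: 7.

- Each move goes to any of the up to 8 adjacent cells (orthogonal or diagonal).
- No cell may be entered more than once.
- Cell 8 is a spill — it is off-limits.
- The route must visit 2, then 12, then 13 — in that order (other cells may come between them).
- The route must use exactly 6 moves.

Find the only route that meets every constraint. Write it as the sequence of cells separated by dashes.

4 - 3 - 2 - 6 - 12 - 13 - 7

The waypoints must appear in the order 2, 12, 13, with no cell reused.
Route from 4: 2× left (reaching 2), down-left to 6, down-right to 12, right to 13, up-left to 7 — 6 moves in all.
Check: order respected (2 at step 2, 12 at step 4, 13 at step 5); 6 moves as required.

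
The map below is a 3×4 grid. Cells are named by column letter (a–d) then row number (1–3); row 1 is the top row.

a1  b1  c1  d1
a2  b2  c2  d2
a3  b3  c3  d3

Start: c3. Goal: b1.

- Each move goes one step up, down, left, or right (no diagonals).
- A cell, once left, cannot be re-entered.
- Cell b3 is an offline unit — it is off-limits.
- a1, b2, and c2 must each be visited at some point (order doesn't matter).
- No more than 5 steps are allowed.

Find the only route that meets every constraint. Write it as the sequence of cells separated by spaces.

c3 c2 b2 a2 a1 b1

The budget equals the shortest possible length, so every move has to be on a shortest route through the required cells.
Route from c3: up 1 to c2, left 2 to a2, up 1 to a1, right 1 to b1 — 5 moves in all.
Check: all required cells visited; 5 ≤ 5 moves.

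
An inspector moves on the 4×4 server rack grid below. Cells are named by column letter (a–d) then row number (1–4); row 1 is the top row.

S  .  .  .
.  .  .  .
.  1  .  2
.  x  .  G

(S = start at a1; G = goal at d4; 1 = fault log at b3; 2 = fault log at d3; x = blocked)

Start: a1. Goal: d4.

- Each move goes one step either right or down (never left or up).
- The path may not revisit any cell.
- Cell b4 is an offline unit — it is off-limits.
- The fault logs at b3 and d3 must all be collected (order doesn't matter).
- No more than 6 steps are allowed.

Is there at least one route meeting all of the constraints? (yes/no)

yes

One route that works: a1 → a2 → a3 → b3 → c3 → d3 → d4.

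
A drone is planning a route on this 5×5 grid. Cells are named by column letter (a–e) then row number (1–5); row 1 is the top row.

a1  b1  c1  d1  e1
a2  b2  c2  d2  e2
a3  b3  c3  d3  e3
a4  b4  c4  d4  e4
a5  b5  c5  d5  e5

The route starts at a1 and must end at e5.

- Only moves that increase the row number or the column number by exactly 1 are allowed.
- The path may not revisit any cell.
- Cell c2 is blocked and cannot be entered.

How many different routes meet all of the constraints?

40

A right/down-only route from a1 to e5 makes exactly 4 down-moves and 4 right-moves in some order.
With no other constraints that would be C(8,4) = 70 routes.
Subtract routes through each blocked cell (inclusion–exclusion for overlaps): − through c2: 30 → 40.
That gives 40 routes.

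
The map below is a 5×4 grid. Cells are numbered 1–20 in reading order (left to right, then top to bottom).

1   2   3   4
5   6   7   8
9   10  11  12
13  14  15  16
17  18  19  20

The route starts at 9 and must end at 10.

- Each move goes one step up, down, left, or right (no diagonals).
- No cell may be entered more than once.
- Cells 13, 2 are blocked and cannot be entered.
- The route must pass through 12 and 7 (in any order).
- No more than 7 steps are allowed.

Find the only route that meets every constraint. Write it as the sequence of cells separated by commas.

9, 5, 6, 7, 8, 12, 11, 10

The 7-move cap with required stops at 12, 7 leaves no slack for detours.
Route from 9: up to 5, 3× right (reaching 8), down to 12, 2× left (reaching 10) — 7 moves in all.
Check: all required cells visited; 7 ≤ 7 moves.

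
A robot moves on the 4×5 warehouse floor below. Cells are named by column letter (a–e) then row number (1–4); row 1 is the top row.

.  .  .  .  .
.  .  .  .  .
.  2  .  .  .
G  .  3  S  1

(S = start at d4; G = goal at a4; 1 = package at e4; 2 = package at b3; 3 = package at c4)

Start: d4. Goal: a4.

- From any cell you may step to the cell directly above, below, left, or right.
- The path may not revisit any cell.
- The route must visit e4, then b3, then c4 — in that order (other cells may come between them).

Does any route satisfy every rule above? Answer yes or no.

yes

One route that works: d4 → e4 → e3 → e2 → d2 → c2 → b2 → b3 → c3 → c4 → b4 → a4.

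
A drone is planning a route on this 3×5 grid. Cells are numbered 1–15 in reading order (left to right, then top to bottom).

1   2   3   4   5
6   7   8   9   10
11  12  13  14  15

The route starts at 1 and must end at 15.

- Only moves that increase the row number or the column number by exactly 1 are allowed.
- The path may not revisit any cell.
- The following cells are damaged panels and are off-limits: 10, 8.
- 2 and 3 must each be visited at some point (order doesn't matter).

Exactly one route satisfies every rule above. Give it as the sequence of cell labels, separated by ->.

1 -> 2 -> 3 -> 4 -> 9 -> 14 -> 15

Moves only go right or down, so the column and row indices never decrease.
Route from 1: 3× right (reaching 4), 2× down (reaching 14), right to 15 — 6 moves in all.
Check: all required cells visited.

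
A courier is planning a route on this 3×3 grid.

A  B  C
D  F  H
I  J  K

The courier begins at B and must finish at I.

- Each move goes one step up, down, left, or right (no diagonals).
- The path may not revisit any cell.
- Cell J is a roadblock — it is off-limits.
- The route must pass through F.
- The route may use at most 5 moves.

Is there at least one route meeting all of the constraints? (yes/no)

One route that works: B → F → D → I.

yes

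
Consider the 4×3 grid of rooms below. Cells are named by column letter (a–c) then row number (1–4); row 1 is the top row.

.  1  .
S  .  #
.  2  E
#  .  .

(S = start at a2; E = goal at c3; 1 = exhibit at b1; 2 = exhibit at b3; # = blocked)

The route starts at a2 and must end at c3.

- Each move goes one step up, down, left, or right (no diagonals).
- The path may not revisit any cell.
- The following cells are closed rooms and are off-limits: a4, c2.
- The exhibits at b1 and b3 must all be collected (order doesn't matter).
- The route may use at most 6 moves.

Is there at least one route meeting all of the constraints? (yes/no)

One route that works: a2 → a1 → b1 → b2 → b3 → c3.

yes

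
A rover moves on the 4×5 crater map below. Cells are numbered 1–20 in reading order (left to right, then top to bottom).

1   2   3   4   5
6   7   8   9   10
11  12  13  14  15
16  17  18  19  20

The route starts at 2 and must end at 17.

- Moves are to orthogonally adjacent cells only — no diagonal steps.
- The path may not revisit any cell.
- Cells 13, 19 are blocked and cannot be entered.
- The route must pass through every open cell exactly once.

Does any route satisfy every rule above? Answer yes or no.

Cell 18 has only one open neighbour but is neither the start nor the goal, so a Hamiltonian route would have to both enter and leave it through the same neighbour — impossible without revisiting.

no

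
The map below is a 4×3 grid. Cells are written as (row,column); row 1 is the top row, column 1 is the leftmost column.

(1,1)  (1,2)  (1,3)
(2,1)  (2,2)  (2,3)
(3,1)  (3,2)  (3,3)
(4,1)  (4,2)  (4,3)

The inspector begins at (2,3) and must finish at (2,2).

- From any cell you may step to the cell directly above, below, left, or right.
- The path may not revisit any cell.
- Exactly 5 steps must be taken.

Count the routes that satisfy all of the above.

3

Need simple routes of exactly 5 moves from (2,3) to (2,2) (Manhattan distance 1, so 2 moves are spent on a detour and 2 undoing it).
Enumerating: (2,3) (1,3) (1,2) (1,1) (2,1) (2,2) | (2,3) (3,3) (4,3) (4,2) (3,2) (2,2) | (2,3) (3,3) (3,2) (3,1) (2,1) (2,2).
That gives 3 routes.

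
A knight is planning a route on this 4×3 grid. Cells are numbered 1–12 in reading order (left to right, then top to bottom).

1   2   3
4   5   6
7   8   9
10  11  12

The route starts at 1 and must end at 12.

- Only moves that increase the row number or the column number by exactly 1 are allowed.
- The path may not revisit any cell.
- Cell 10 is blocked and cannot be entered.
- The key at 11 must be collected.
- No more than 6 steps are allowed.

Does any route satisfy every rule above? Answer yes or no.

One route that works: 1 → 4 → 7 → 8 → 11 → 12.

yes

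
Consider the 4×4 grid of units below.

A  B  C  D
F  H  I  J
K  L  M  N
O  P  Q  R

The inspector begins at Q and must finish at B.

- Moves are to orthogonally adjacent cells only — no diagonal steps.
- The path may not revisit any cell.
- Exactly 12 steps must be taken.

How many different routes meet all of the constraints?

Need simple routes of exactly 12 moves from Q to B (Manhattan distance 4, so 4 moves are spent on a detour and 4 undoing it).
Branch systematically from the start, pruning whenever the remaining move budget drops below the Manhattan distance to B or differs from it in parity. Grouping the completions by first move — via M: 3; via P: 9; via R: 10 — and summing: 3 + 9 + 10 = 22.
That gives 22 routes.

22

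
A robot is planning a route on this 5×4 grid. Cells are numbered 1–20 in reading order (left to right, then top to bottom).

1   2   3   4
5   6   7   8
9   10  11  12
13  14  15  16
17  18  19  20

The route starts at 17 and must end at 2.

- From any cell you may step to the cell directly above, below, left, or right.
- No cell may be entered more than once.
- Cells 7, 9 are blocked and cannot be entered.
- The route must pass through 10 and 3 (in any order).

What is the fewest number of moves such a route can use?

Any route passes through 10 and 3 in some order between 17 and 2. Summing Manhattan distances along each leg and taking the cheapest ordering (17 → 10 → 3 → 2) gives a lower bound of 3 + 3 + 1 = 7 moves.
The shortest route satisfying every rule uses 9 moves: 17 → 13 → 14 → 10 → 11 → 12 → 8 → 4 → 3 → 2.
The bound of 7 isn't tight here; checking systematically, no route of length 7 through 8 satisfies every constraint, so 9 is the minimum.

9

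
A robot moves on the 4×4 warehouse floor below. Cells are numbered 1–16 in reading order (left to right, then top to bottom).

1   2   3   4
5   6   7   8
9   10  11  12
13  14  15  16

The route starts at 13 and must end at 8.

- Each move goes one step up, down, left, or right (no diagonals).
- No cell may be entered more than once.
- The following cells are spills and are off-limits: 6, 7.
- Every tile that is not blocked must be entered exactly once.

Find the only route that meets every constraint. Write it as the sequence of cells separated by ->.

13 -> 14 -> 15 -> 16 -> 12 -> 11 -> 10 -> 9 -> 5 -> 1 -> 2 -> 3 -> 4 -> 8

Need to visit all 14 open cells exactly once, starting at 13 and ending at 8.
Route from 13: right 3 to 16, up 1 to 12, left 3 to 9, up 2 to 1, right 3 to 4, down 1 to 8 — 13 moves in all.
Check: all 14 open cells covered.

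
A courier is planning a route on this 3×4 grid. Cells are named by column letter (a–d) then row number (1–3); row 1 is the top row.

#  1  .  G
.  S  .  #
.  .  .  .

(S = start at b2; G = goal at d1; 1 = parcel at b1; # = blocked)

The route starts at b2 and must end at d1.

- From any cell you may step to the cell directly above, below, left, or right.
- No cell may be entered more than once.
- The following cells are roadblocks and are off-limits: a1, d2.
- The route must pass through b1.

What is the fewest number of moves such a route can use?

Any route passes through b1 somewhere between b2 and d1. Summing Manhattan distances along the two legs (b2 → b1 → d1) gives a lower bound of 1 + 2 = 3 moves.
A route of 3 moves achieves this: b2 → b1 → c1 → d1.
Since 3 matches the lower bound, it is optimal.

3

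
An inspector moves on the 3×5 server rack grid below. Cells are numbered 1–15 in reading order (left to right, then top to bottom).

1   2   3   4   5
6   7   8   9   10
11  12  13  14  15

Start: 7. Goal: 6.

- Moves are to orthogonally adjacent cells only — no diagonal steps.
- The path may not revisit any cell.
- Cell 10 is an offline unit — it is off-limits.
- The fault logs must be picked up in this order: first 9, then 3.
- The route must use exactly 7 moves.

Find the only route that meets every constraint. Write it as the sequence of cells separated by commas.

7, 8, 9, 4, 3, 2, 1, 6

The waypoints must appear in the order 9, 3, with no cell reused.
Route from 7: 2× right (reaching 9), up to 4, 3× left (reaching 1), down to 6 — 7 moves in all.
Check: order respected (9 at step 2, 3 at step 4); 7 moves as required.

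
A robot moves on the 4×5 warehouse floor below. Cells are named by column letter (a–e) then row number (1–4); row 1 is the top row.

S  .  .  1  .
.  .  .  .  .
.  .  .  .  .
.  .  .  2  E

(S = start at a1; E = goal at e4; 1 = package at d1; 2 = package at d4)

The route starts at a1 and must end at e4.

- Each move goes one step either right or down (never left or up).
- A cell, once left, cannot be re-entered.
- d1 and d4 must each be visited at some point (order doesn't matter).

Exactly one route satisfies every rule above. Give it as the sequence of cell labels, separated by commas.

Moves only go right or down, so the column and row indices never decrease.
Route from a1: right 3 to d1, down 3 to d4, right 1 to e4 — 7 moves in all.
Check: all required cells visited.

a1, b1, c1, d1, d2, d3, d4, e4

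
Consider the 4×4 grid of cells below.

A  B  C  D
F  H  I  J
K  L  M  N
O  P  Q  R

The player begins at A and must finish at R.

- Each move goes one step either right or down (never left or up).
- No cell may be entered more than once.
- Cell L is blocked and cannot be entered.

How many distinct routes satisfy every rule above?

A right/down-only route from A to R makes exactly 3 down-moves and 3 right-moves in some order.
With no other constraints that would be C(6,3) = 20 routes.
Subtract routes through each blocked cell (inclusion–exclusion for overlaps): − through L: 9 → 11.
That gives 11 routes.

11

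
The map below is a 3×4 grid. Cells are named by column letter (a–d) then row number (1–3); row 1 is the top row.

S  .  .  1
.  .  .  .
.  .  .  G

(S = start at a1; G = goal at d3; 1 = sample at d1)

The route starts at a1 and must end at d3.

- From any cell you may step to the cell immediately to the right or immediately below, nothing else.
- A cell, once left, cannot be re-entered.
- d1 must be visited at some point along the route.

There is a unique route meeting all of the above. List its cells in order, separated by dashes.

a1 - b1 - c1 - d1 - d2 - d3

Moves only go right or down, so the column and row indices never decrease.
Route from a1: 3× right (reaching d1), 2× down (reaching d3) — 5 moves in all.
Check: all required cells visited.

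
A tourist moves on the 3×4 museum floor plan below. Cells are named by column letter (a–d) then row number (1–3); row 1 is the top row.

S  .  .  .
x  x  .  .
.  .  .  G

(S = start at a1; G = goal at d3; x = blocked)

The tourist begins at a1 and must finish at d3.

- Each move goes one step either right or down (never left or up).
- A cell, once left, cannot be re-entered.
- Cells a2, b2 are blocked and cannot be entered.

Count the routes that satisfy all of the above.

A right/down-only route from a1 to d3 makes exactly 2 down-moves and 3 right-moves in some order.
With no other constraints that would be C(5,2) = 10 routes.
Subtract routes through each blocked cell (inclusion–exclusion for overlaps): − through a2: 4 − through b2: 6 + through a2&b2: 3 → 3.
That gives 3 routes.

3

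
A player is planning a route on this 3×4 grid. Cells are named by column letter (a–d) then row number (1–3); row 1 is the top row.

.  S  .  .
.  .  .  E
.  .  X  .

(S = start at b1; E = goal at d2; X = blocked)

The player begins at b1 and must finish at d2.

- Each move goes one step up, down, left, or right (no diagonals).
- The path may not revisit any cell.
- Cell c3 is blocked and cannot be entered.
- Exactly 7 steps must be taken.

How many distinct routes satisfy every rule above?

Need simple routes of exactly 7 moves from b1 to d2 (Manhattan distance 3, so 2 moves are spent on a detour and 2 undoing it).
Enumerating: b1 a1 a2 a3 b3 b2 c2 d2 | b1 a1 a2 b2 c2 c1 d1 d2.
That gives 2 routes.

2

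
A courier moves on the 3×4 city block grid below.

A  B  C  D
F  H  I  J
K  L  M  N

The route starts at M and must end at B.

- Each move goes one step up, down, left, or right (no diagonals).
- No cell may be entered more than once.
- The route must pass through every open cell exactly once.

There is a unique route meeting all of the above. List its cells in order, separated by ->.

M -> N -> J -> D -> C -> I -> H -> L -> K -> F -> A -> B

Need to visit all 12 open cells exactly once, starting at M and ending at B.
Cell A has only two open neighbours (F and B), so the path must pass straight through it: one of those is the cell it's entered from and the other is where it exits.
Route from M: right to N, 2× up (reaching D), left to C, down to I, left to H, down to L, left to K, 2× up (reaching A), right to B — 11 moves in all.
Check: all 12 open cells covered.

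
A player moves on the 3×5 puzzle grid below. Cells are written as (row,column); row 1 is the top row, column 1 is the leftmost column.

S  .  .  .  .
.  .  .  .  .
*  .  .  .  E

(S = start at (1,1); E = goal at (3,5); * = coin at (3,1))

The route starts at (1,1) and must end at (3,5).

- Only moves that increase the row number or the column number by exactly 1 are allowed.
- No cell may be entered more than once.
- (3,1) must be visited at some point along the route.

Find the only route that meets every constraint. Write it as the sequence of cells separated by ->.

(1,1) -> (2,1) -> (3,1) -> (3,2) -> (3,3) -> (3,4) -> (3,5)

Moves only go right or down, so the column and row indices never decrease.
Route from (1,1): down 2 to (3,1), right 4 to (3,5) — 6 moves in all.
Check: all required cells visited.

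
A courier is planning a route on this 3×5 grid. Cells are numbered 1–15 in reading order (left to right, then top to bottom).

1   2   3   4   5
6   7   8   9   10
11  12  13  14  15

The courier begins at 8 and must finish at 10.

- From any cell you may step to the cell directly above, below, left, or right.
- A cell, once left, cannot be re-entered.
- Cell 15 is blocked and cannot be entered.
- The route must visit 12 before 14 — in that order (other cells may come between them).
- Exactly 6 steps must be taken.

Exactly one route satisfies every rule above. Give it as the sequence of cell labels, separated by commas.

The waypoints must appear in the order 12, 14, with no cell reused.
Route from 8: left 1 to 7, down 1 to 12, right 2 to 14, up 1 to 9, right 1 to 10 — 6 moves in all.
Check: order respected (12 at step 2, 14 at step 4); 6 moves as required.

8, 7, 12, 13, 14, 9, 10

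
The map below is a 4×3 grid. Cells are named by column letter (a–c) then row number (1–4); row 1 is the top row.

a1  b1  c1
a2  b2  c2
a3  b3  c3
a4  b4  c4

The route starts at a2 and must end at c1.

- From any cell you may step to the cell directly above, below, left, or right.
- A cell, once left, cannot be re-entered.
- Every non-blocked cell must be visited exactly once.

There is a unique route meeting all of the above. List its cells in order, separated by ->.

Need to visit all 12 open cells exactly once, starting at a2 and ending at c1.
Cell a1 has only two open neighbours (a2 and b1), so the path must pass straight through it: one of those is the cell it's entered from and the other is where it exits.
Route from a2: up to a1, right to b1, 2× down (reaching b3), left to a3, down to a4, 2× right (reaching c4), 3× up (reaching c1) — 11 moves in all.
Check: all 12 open cells covered.

a2 -> a1 -> b1 -> b2 -> b3 -> a3 -> a4 -> b4 -> c4 -> c3 -> c2 -> c1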